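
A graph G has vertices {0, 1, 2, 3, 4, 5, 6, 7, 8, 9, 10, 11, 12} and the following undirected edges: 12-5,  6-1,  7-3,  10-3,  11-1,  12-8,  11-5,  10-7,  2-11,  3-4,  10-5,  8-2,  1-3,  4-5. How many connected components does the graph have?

3

Component: {0}
Component: {9}
Component: {1, 2, 3, 4, 5, 6, 7, 8, 10, 11, 12}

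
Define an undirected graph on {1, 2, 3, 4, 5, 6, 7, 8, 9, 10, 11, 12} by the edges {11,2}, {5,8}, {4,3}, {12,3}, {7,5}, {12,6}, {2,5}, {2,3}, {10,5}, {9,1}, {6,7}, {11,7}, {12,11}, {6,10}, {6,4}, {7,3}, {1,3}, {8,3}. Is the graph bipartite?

Yes

Partition the vertices as {3, 5, 6, 9, 11} vs {1, 2, 4, 7, 8, 10, 12}. Each listed edge has one endpoint in each part, so the graph is bipartite.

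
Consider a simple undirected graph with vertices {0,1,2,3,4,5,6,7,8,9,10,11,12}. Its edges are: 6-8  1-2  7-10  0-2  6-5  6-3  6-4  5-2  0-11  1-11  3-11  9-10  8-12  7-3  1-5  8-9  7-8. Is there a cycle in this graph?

Yes

|V| = 13, |E| = 17, number of components = 1.
One cycle is 6-8-7-3-6.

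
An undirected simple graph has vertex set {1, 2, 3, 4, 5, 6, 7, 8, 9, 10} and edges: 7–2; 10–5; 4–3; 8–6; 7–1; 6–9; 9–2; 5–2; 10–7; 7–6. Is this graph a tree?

The graph has 10 vertices and 10 edges.
It splits into 2 components, so it cannot be a tree.

No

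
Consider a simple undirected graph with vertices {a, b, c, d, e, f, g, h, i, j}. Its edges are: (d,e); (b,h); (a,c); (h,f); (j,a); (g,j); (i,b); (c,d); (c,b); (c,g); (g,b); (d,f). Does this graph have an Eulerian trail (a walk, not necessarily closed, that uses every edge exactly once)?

No

Degrees: a:2, b:4, c:4, d:3, e:1, f:2, g:3, h:2, i:1, j:2
Odd-degree vertices: d, e, g, i (4 total).
An Eulerian trail requires 0 or 2 odd-degree vertices; here there are 4.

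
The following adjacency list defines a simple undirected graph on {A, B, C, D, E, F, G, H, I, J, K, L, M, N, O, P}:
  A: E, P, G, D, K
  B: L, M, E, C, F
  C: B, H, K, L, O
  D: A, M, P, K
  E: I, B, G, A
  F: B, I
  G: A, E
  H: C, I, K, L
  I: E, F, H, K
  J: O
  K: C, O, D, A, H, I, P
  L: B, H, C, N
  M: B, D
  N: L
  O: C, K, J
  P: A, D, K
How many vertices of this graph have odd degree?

8

Degrees: A:5, B:5, C:5, D:4, E:4, F:2, G:2, H:4, I:4, J:1, K:7, L:4, M:2, N:1, O:3, P:3
Odd-degree vertices: A, B, C, J, K, N, O, P.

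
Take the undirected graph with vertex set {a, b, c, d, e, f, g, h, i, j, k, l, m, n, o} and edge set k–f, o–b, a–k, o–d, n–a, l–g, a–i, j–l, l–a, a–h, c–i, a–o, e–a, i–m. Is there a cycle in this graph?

No

|V| = 15, |E| = 14, number of components = 1.
A forest on 15 vertices with 1 component has exactly 14 edges, which matches — so no cycle.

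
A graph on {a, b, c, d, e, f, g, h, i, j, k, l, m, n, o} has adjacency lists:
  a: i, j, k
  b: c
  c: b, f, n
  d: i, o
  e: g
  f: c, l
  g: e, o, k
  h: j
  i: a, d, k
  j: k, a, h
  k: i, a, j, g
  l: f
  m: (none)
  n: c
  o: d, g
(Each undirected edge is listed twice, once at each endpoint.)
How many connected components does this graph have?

3

Component: {m}
Component: {b, c, f, l, n}
Component: {a, d, e, g, h, i, j, k, o}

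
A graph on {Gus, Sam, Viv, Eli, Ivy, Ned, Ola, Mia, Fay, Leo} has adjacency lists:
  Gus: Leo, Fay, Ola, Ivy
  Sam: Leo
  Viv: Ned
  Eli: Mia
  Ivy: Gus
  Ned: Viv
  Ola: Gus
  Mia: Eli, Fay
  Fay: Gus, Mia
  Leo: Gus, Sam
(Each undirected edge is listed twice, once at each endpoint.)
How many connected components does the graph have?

Component: {Viv, Ned}
Component: {Gus, Sam, Eli, Ivy, Ola, Mia, Fay, Leo}

2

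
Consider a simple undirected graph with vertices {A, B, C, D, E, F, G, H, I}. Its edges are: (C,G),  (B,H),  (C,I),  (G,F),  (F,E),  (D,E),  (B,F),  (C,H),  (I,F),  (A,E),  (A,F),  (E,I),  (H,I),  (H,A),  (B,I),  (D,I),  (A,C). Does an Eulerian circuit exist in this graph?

Degrees: A:4, B:3, C:4, D:2, E:4, F:5, G:2, H:4, I:6
B, F have odd degree; an Eulerian circuit needs every degree to be even, so none exists.

No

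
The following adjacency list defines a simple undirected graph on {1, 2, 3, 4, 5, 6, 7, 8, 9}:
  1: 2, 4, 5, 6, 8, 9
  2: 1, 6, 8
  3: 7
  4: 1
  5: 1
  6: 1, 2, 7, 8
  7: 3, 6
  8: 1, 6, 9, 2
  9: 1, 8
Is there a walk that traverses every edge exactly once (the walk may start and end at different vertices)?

Degrees: 1:6, 2:3, 3:1, 4:1, 5:1, 6:4, 7:2, 8:4, 9:2
Odd-degree vertices: 2, 3, 4, 5 (4 total).
With 4 odd-degree vertices (more than two), no single trail can use every edge.

No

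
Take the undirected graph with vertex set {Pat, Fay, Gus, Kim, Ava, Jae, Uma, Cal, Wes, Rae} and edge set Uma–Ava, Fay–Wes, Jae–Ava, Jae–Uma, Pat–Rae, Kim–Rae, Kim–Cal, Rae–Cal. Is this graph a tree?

No

|V| = 10, |E| = 8.
It is not connected, so it is not a tree.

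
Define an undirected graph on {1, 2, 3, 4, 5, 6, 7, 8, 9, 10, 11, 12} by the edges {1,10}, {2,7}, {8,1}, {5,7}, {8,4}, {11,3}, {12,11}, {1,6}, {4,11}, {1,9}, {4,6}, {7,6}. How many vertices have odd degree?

10

Degrees: 1:4, 2:1, 3:1, 4:3, 5:1, 6:3, 7:3, 8:2, 9:1, 10:1, 11:3, 12:1
Odd-degree vertices: 2, 3, 4, 5, 6, 7, 9, 10, 11, 12.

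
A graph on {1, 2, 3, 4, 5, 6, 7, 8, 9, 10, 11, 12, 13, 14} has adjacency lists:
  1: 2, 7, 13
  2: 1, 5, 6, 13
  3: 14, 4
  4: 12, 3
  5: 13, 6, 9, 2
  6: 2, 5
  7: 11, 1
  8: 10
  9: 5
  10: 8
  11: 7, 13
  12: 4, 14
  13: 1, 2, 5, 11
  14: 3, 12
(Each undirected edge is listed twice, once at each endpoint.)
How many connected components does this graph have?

Component: {8, 10}
Component: {3, 4, 12, 14}
Component: {1, 2, 5, 6, 7, 9, 11, 13}

3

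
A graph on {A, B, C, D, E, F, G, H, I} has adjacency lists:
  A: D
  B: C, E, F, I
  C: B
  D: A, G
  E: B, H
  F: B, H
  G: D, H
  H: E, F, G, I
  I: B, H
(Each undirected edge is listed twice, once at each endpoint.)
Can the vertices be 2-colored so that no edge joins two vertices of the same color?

Partition the vertices as {B, D, H} vs {A, C, E, F, G, I}. Each listed edge has one endpoint in each part, so the graph is bipartite.

Yes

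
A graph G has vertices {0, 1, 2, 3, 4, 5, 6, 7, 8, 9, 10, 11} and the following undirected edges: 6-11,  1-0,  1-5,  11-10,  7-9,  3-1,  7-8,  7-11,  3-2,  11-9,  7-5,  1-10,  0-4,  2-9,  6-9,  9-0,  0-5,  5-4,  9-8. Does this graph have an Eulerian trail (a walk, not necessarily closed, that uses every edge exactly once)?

Degrees: 0:4, 1:4, 2:2, 3:2, 4:2, 5:4, 6:2, 7:4, 8:2, 9:6, 10:2, 11:4
Odd-degree vertices: none (0 total).
The non-isolated vertices are connected and exactly 0 have odd degree, so an Eulerian trail exists.

Yes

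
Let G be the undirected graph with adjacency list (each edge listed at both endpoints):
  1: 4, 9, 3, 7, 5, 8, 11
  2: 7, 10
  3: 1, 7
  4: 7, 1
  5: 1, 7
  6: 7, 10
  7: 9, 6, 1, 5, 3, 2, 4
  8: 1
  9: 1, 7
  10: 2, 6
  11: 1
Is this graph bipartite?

No

4-7-1-4 is an odd cycle (length 3), and a bipartite graph can contain only even cycles.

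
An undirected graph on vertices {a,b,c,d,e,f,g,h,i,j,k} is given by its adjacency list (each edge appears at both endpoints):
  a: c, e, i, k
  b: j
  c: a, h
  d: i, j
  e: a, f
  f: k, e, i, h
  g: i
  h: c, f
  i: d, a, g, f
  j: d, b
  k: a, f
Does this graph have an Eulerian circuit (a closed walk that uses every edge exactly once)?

Degrees: a:4, b:1, c:2, d:2, e:2, f:4, g:1, h:2, i:4, j:2, k:2
b, g have odd degree; an Eulerian circuit needs every degree to be even, so none exists.

No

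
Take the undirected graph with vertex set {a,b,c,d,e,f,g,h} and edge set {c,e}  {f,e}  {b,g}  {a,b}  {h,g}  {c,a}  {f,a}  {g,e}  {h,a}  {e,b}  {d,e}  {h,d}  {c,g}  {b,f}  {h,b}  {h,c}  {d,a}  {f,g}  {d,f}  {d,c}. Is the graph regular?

Yes

Degrees: a:5, b:5, c:5, d:5, e:5, f:5, g:5, h:5
Every vertex has degree 5, so the graph is 5-regular.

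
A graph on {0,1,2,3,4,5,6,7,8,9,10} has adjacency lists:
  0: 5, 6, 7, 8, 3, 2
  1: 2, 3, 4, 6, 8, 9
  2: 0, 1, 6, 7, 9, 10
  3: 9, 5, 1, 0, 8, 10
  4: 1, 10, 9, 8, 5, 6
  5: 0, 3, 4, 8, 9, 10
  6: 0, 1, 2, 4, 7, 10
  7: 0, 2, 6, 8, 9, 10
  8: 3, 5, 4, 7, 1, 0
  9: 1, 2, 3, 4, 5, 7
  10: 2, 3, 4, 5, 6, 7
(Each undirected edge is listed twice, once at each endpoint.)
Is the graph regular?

Degrees: 0:6, 1:6, 2:6, 3:6, 4:6, 5:6, 6:6, 7:6, 8:6, 9:6, 10:6
Every vertex has degree 6, so the graph is 6-regular.

Yes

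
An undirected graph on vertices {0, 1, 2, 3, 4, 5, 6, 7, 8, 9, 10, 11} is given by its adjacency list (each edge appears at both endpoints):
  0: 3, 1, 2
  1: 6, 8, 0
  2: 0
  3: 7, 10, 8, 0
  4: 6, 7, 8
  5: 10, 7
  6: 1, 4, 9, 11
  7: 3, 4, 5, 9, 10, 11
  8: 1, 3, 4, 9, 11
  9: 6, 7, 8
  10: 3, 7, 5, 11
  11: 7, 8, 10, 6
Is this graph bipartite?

No

10-7-11-10 is an odd cycle (length 3), and a bipartite graph can contain only even cycles.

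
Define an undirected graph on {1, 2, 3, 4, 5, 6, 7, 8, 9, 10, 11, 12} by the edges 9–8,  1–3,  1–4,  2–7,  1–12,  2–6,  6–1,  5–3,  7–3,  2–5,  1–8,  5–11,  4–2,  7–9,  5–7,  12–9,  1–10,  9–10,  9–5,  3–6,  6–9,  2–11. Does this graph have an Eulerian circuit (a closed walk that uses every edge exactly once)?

No

Degrees: 1:6, 2:5, 3:4, 4:2, 5:5, 6:4, 7:4, 8:2, 9:6, 10:2, 11:2, 12:2
2, 5 have odd degree; an Eulerian circuit needs every degree to be even, so none exists.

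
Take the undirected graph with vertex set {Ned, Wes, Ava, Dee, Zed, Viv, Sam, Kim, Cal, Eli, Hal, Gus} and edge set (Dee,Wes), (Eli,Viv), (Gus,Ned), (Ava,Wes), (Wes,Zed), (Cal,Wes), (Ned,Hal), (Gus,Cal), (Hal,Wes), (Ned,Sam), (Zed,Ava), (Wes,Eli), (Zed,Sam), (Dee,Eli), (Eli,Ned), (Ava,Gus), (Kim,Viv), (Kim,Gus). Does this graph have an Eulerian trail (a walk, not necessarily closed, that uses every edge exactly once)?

Degrees: Ned:4, Wes:6, Ava:3, Dee:2, Zed:3, Viv:2, Sam:2, Kim:2, Cal:2, Eli:4, Hal:2, Gus:4
Odd-degree vertices: Ava, Zed (2 total).
With 2 odd-degree vertices and all edges in one connected piece, an Eulerian trail exists (from Ava to Zed).

Yes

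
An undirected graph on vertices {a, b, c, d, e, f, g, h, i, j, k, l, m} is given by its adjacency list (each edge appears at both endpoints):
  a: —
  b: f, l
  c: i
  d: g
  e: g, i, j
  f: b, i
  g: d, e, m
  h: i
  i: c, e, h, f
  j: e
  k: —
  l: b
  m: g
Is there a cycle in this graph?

The graph has 13 vertices, 10 edges, and 3 connected components.
A forest on 13 vertices with 3 components has exactly 10 edges, which matches — so no cycle.

No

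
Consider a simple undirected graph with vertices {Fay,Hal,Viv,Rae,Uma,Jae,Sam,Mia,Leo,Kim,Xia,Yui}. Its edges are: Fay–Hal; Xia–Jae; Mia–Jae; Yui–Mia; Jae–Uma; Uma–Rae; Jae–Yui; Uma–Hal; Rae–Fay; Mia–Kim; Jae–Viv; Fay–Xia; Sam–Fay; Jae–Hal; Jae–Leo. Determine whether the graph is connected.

Yes

A breadth-first search from Fay visits Fay, Hal, Rae, Sam, Xia, Jae, Uma, Mia, Viv, Leo, Yui, Kim — all 12 vertices — so the graph is connected.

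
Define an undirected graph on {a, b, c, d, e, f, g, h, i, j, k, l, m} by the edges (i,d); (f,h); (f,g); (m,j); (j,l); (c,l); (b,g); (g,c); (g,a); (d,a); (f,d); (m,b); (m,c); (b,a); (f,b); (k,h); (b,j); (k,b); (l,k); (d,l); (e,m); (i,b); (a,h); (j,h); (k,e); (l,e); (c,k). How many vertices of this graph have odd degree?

Degrees: a:4, b:7, c:4, d:4, e:3, f:4, g:4, h:4, i:2, j:4, k:5, l:5, m:4
Odd-degree vertices: b, e, k, l.

4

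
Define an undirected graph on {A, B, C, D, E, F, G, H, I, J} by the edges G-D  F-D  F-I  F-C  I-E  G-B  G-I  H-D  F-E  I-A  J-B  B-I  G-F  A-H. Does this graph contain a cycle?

Yes

|V| = 10, |E| = 14, number of components = 1.
Since 14 > 10 - 1, a cycle must exist; for instance I-E-F-I.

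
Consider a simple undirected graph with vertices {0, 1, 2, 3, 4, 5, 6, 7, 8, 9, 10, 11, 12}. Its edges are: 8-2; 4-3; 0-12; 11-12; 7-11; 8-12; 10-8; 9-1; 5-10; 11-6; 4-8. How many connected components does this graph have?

Component: {1, 9}
Component: {0, 2, 3, 4, 5, 6, 7, 8, 10, 11, 12}

2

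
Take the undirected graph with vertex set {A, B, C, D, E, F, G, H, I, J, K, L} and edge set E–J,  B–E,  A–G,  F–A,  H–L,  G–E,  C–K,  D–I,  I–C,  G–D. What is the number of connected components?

2

Component: {H, L}
Component: {A, B, C, D, E, F, G, I, J, K}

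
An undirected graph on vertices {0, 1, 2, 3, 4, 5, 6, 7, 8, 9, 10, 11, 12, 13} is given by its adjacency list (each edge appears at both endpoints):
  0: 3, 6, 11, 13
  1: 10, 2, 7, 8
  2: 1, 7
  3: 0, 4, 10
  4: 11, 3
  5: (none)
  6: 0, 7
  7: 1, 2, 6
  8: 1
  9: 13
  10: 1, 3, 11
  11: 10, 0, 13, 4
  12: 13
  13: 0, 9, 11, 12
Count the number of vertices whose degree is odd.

Degrees: 0:4, 1:4, 2:2, 3:3, 4:2, 5:0, 6:2, 7:3, 8:1, 9:1, 10:3, 11:4, 12:1, 13:4
Odd-degree vertices: 3, 7, 8, 9, 10, 12.

6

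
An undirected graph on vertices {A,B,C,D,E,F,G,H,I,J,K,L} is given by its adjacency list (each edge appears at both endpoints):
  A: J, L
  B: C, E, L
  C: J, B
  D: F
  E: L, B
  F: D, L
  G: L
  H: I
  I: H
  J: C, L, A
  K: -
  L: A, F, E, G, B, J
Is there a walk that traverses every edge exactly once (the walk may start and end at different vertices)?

No

Degrees: A:2, B:3, C:2, D:1, E:2, F:2, G:1, H:1, I:1, J:3, K:0, L:6
Odd-degree vertices: B, D, G, H, I, J (6 total).
With 6 odd-degree vertices (more than two), no single trail can use every edge.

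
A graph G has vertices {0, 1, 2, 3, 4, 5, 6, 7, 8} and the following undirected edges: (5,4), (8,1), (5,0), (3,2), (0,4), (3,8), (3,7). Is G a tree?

No

|V| = 9, |E| = 7.
It splits into 3 components, so it cannot be a tree.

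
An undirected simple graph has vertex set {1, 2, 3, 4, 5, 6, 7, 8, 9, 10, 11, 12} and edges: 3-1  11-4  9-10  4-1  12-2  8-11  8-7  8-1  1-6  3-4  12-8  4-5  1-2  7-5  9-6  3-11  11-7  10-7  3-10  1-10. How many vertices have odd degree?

Degrees: 1:6, 2:2, 3:4, 4:4, 5:2, 6:2, 7:4, 8:4, 9:2, 10:4, 11:4, 12:2
Odd-degree vertices: none.

0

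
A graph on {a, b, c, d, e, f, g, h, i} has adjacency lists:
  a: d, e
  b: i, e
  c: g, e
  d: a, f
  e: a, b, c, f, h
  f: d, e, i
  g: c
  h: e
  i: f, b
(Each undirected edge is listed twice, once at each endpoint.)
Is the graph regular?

Degrees: a:2, b:2, c:2, d:2, e:5, f:3, g:1, h:1, i:2
Degrees are not all equal (e.g. deg(g)=1 but deg(e)=5); not regular.

No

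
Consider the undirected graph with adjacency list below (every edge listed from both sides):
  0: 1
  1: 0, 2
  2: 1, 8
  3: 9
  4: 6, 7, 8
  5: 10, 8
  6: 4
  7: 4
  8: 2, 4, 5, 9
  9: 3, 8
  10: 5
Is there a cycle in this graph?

No

The graph has 11 vertices, 10 edges, and 1 connected component.
A forest on 11 vertices with 1 component has exactly 10 edges, which matches — so no cycle.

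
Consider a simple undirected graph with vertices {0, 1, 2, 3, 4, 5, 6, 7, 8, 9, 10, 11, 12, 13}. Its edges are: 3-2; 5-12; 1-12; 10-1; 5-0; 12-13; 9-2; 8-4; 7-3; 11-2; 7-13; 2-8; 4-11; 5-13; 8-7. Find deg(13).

Neighbors of 13: 5, 7, 12.

3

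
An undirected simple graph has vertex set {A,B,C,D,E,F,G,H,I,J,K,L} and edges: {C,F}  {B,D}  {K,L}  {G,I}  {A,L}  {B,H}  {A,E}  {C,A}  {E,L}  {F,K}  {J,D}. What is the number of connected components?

3

Component: {G, I}
Component: {B, D, H, J}
Component: {A, C, E, F, K, L}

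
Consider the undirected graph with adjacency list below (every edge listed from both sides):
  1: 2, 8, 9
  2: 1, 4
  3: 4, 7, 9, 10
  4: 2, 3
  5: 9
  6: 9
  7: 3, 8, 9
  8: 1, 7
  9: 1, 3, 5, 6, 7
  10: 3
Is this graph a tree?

No

The graph has 10 vertices and 12 edges.
A tree on 10 vertices has exactly 9 edges; this graph has 12, so it contains a cycle and is not a tree.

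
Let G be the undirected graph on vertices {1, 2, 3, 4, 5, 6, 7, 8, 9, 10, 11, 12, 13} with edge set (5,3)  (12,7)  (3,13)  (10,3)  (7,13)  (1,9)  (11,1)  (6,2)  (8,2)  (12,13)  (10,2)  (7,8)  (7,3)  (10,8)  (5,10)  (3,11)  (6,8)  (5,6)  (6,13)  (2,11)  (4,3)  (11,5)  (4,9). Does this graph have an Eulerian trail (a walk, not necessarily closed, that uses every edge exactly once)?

Yes

Degrees: 1:2, 2:4, 3:6, 4:2, 5:4, 6:4, 7:4, 8:4, 9:2, 10:4, 11:4, 12:2, 13:4
Odd-degree vertices: none (0 total).
With 0 odd-degree vertices and all edges in one connected piece, an Eulerian trail exists.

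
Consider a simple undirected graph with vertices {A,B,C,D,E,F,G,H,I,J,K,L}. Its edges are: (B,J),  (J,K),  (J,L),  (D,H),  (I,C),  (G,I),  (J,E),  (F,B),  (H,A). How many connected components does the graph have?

Component: {A, D, H}
Component: {C, G, I}
Component: {B, E, F, J, K, L}

3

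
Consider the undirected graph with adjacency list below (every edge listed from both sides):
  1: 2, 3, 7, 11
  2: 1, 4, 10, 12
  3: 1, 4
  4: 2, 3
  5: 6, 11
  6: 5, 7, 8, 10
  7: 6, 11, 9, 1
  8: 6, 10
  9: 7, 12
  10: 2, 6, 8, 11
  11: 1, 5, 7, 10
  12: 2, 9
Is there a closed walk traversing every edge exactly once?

Yes

Degrees: 1:4, 2:4, 3:2, 4:2, 5:2, 6:4, 7:4, 8:2, 9:2, 10:4, 11:4, 12:2
All degrees are even and the non-isolated vertices are connected — an Eulerian circuit exists.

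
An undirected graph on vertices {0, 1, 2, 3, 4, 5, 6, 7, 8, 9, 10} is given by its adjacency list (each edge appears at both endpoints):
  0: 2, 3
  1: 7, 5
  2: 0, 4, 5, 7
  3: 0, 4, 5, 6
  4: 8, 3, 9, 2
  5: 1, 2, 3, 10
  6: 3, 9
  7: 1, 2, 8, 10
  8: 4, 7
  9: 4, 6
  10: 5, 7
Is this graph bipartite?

Yes

Color {1, 2, 3, 8, 9, 10} black and {0, 4, 5, 6, 7} white. No edge joins two same-colored vertices, so the graph is bipartite.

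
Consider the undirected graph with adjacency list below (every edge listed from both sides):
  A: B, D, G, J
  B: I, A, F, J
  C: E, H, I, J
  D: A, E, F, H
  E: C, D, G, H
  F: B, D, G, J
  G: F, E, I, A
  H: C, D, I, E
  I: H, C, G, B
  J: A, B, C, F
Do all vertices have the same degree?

Degrees: A:4, B:4, C:4, D:4, E:4, F:4, G:4, H:4, I:4, J:4
All degrees equal 4; the graph is regular.

Yes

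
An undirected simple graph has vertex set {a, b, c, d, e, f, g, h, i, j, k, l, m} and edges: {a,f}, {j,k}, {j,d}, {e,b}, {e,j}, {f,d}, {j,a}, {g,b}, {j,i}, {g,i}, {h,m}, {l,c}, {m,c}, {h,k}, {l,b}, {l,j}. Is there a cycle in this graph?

|V| = 13, |E| = 16, number of components = 1.
One cycle is j-l-c-m-h-k-j.

Yes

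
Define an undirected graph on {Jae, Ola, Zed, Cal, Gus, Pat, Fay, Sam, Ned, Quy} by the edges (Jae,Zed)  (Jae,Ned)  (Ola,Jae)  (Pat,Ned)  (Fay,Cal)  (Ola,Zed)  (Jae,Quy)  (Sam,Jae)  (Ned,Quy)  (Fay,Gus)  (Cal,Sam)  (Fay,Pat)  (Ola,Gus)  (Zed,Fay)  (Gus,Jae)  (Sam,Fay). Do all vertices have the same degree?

Degrees: Jae:6, Ola:3, Zed:3, Cal:2, Gus:3, Pat:2, Fay:5, Sam:3, Ned:3, Quy:2
Degrees are not all equal (e.g. deg(Cal)=2 but deg(Jae)=6); not regular.

No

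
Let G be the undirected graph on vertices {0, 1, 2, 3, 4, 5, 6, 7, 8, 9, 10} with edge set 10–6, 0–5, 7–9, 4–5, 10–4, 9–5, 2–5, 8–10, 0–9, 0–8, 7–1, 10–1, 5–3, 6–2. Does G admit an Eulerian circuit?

Degrees: 0:3, 1:2, 2:2, 3:1, 4:2, 5:5, 6:2, 7:2, 8:2, 9:3, 10:4
Vertices with odd degree: 0, 3, 5, 9. An Eulerian circuit requires all degrees even.

No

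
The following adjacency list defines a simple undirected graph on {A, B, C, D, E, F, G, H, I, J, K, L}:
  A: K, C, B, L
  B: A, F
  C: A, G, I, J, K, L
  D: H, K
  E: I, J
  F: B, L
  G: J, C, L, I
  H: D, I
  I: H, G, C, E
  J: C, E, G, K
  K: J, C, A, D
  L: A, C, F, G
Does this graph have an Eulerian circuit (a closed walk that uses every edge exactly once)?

Yes

Degrees: A:4, B:2, C:6, D:2, E:2, F:2, G:4, H:2, I:4, J:4, K:4, L:4
All degrees are even and the non-isolated vertices are connected — an Eulerian circuit exists.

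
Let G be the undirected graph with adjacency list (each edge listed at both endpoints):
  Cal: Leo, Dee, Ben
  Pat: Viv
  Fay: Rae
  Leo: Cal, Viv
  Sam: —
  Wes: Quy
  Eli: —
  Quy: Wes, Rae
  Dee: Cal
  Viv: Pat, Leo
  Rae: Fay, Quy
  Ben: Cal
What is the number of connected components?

Component: {Sam}
Component: {Eli}
Component: {Fay, Wes, Quy, Rae}
Component: {Cal, Pat, Leo, Dee, Viv, Ben}

4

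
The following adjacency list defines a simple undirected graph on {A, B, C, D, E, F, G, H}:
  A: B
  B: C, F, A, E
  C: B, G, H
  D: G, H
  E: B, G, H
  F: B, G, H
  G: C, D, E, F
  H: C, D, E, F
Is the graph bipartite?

Partition the vertices as {B, G, H} vs {A, C, D, E, F}. Each listed edge has one endpoint in each part, so the graph is bipartite.

Yes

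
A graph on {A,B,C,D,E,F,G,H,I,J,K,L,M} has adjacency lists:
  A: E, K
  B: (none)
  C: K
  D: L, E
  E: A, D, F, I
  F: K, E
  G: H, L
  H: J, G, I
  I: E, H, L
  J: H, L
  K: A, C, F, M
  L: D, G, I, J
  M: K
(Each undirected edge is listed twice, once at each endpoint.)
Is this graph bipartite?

Yes

Color {B, E, H, K, L} black and {A, C, D, F, G, I, J, M} white. No edge joins two same-colored vertices, so the graph is bipartite.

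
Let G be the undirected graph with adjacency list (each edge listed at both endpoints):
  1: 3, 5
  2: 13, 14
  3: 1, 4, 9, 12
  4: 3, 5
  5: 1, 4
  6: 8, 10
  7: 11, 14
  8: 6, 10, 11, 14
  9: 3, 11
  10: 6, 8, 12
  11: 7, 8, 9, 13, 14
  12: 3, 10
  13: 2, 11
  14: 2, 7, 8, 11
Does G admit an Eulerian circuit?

Degrees: 1:2, 2:2, 3:4, 4:2, 5:2, 6:2, 7:2, 8:4, 9:2, 10:3, 11:5, 12:2, 13:2, 14:4
10, 11 have odd degree; an Eulerian circuit needs every degree to be even, so none exists.

No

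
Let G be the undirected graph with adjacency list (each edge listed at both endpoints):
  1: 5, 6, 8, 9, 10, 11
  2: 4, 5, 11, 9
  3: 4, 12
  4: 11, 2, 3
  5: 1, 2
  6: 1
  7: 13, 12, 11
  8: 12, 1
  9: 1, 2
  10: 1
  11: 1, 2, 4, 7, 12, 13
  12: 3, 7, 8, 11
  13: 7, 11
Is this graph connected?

Yes

A breadth-first search from 1 visits 1, 6, 9, 8, 10, 11, 5, 2, 12, 7, 13, 4, 3 — all 13 vertices — so the graph is connected.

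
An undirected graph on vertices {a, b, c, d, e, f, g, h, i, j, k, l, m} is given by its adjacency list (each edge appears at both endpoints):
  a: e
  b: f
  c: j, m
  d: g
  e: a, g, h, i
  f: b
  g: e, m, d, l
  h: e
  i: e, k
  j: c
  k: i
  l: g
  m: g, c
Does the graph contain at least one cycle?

The graph has 13 vertices, 11 edges, and 2 connected components.
A forest on 13 vertices with 2 components has exactly 11 edges, which matches — so no cycle.

No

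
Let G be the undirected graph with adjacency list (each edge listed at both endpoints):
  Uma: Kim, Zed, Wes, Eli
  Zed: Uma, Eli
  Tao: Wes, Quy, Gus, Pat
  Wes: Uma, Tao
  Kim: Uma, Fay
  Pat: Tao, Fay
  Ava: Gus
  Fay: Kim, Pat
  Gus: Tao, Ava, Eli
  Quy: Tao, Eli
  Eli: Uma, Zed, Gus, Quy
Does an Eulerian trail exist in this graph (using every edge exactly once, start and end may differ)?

Degrees: Uma:4, Zed:2, Tao:4, Wes:2, Kim:2, Pat:2, Ava:1, Fay:2, Gus:3, Quy:2, Eli:4
Odd-degree vertices: Ava, Gus (2 total).
The non-isolated vertices are connected and exactly 2 have odd degree, so an Eulerian trail exists (from Ava to Gus).

Yes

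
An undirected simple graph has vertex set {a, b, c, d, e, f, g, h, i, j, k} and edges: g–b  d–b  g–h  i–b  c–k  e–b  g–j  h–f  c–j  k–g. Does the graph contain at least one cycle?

Yes

The graph has 11 vertices, 10 edges, and 2 connected components.
One cycle is g-k-c-j-g.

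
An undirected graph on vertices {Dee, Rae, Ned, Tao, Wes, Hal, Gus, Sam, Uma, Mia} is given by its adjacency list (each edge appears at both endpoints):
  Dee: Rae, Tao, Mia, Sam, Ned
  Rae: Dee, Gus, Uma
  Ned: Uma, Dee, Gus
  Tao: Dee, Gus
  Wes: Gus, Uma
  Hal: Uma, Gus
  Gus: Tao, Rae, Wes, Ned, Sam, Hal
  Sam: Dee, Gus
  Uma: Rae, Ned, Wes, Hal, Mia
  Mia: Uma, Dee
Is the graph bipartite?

Yes

Partition the vertices as {Rae, Ned, Tao, Wes, Hal, Sam, Mia} vs {Dee, Gus, Uma}. Each listed edge has one endpoint in each part, so the graph is bipartite.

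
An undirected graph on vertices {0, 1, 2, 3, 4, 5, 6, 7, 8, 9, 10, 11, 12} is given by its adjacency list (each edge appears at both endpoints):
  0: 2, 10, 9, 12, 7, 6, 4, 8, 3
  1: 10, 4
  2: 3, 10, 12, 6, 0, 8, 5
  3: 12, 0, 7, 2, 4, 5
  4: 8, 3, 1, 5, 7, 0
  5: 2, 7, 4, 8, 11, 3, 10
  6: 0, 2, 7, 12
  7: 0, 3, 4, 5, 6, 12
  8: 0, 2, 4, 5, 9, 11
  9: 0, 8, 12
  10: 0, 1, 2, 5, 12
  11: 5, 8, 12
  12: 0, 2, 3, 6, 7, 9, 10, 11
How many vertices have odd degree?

Degrees: 0:9, 1:2, 2:7, 3:6, 4:6, 5:7, 6:4, 7:6, 8:6, 9:3, 10:5, 11:3, 12:8
Odd-degree vertices: 0, 2, 5, 9, 10, 11.

6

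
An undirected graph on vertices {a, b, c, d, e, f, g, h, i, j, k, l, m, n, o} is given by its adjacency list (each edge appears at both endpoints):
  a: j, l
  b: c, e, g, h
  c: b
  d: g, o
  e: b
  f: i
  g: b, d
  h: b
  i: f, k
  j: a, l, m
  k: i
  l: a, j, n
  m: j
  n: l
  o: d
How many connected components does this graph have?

Component: {f, i, k}
Component: {a, j, l, m, n}
Component: {b, c, d, e, g, h, o}

3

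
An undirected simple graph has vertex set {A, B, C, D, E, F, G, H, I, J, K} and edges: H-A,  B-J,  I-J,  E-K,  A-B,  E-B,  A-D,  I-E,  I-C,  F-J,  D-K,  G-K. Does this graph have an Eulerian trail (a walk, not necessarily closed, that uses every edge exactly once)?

Degrees: A:3, B:3, C:1, D:2, E:3, F:1, G:1, H:1, I:3, J:3, K:3
Odd-degree vertices: A, B, C, E, F, G, H, I, J, K (10 total).
With 10 odd-degree vertices (more than two), no single trail can use every edge.

No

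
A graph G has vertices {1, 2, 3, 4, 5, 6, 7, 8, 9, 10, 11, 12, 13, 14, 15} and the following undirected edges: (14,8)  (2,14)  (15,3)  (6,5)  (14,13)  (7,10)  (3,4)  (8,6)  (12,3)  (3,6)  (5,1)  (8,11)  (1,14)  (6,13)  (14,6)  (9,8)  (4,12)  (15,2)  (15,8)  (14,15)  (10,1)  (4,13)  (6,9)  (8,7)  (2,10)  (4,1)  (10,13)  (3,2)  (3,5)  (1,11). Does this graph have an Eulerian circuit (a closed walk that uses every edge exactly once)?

No

Degrees: 1:5, 2:4, 3:6, 4:4, 5:3, 6:6, 7:2, 8:6, 9:2, 10:4, 11:2, 12:2, 13:4, 14:6, 15:4
1, 5 have odd degree; an Eulerian circuit needs every degree to be even, so none exists.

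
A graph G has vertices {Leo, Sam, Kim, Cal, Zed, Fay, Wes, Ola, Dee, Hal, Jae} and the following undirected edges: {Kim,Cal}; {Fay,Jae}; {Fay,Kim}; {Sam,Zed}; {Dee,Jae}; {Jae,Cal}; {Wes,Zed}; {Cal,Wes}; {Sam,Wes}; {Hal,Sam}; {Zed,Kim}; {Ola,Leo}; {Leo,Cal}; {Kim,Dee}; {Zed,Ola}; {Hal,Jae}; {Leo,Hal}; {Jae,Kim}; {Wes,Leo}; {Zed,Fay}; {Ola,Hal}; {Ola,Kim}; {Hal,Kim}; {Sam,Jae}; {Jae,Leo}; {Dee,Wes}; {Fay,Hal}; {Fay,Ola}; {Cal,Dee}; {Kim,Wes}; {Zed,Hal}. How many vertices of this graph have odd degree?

Degrees: Leo:5, Sam:4, Kim:8, Cal:5, Zed:6, Fay:5, Wes:6, Ola:5, Dee:4, Hal:7, Jae:7
Odd-degree vertices: Leo, Cal, Fay, Ola, Hal, Jae.

6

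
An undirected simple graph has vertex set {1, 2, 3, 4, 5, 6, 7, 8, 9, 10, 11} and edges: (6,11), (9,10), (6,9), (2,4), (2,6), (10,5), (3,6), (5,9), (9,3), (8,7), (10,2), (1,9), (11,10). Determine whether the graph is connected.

Component: {7, 8}
Component: {1, 2, 3, 4, 5, 6, 9, 10, 11}
No edge joins these 2 groups, so the graph is disconnected.

No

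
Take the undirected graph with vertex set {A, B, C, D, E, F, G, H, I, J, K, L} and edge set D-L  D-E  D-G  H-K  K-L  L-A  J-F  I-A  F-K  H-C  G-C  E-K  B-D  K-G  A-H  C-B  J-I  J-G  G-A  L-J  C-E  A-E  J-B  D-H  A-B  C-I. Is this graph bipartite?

Yes

Color {B, E, F, G, H, I, L} black and {A, C, D, J, K} white. No edge joins two same-colored vertices, so the graph is bipartite.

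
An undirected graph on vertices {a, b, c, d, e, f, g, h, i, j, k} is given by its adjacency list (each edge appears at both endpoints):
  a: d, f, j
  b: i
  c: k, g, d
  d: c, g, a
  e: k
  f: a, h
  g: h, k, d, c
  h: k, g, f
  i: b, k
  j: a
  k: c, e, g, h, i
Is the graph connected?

Yes

Starting from a and exploring outward reaches every vertex (a, j, d, f, c, g, h, k, e, i, b); the graph is connected.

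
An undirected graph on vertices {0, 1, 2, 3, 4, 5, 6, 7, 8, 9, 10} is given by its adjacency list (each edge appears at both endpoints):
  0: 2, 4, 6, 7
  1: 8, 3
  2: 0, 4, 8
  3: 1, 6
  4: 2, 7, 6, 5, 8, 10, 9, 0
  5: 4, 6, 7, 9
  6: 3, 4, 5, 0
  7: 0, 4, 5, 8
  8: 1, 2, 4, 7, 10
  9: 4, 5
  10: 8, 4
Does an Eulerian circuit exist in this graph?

No

Degrees: 0:4, 1:2, 2:3, 3:2, 4:8, 5:4, 6:4, 7:4, 8:5, 9:2, 10:2
2, 8 have odd degree; an Eulerian circuit needs every degree to be even, so none exists.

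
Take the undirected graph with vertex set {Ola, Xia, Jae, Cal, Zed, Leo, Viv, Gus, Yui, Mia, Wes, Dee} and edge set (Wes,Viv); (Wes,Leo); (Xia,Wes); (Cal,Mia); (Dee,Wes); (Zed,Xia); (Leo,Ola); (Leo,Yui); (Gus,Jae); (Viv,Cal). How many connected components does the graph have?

2

Component: {Jae, Gus}
Component: {Ola, Xia, Cal, Zed, Leo, Viv, Yui, Mia, Wes, Dee}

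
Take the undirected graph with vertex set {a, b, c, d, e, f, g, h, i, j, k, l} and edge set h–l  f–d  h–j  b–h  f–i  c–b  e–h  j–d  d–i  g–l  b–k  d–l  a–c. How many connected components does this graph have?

Component: {a, b, c, d, e, f, g, h, i, j, k, l}

1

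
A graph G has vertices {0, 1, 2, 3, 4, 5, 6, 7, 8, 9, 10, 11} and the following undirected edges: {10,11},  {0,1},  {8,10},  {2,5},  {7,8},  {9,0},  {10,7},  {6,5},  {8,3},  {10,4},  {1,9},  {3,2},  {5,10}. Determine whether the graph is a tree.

The graph has 12 vertices and 13 edges.
It splits into 2 components, so it cannot be a tree.

No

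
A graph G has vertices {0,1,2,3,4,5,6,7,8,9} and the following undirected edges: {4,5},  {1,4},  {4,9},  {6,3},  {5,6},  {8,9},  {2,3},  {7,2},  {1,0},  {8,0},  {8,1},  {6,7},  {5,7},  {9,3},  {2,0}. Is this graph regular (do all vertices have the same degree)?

Yes

Degrees: 0:3, 1:3, 2:3, 3:3, 4:3, 5:3, 6:3, 7:3, 8:3, 9:3
Every vertex has degree 3, so the graph is 3-regular.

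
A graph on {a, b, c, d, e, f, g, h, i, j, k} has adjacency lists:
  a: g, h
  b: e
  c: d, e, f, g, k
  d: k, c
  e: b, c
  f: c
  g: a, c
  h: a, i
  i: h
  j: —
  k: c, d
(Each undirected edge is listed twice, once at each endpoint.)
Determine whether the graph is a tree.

No

The graph has 11 vertices and 10 edges.
It splits into 2 components, so it cannot be a tree.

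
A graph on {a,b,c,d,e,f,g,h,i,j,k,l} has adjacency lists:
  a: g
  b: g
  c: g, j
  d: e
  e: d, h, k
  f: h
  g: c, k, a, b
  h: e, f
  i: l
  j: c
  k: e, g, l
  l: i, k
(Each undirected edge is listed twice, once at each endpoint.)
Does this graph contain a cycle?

No

|V| = 12, |E| = 11, number of components = 1.
Since 11 = 12 - 1, the graph is a forest and contains no cycle.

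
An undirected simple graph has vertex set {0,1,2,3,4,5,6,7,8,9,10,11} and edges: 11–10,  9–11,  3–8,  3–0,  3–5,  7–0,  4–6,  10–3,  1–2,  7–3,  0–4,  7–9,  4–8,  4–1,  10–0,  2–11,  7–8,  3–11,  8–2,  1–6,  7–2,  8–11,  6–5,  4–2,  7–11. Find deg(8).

5

Neighbors of 8: 2, 3, 4, 7, 11.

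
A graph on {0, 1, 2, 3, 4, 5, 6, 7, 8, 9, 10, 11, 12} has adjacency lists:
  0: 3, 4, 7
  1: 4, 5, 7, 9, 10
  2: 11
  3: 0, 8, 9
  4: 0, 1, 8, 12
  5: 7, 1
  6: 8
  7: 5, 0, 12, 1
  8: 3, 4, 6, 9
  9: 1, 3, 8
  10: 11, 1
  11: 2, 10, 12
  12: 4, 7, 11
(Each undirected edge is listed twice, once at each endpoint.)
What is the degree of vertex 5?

Neighbors of 5: 1, 7.

2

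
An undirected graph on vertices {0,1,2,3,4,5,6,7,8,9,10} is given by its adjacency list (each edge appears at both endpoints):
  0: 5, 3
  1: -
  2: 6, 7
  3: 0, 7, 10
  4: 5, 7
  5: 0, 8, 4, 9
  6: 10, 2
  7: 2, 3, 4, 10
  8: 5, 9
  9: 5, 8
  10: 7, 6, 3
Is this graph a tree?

No

|V| = 11, |E| = 13.
It splits into 2 components, so it cannot be a tree.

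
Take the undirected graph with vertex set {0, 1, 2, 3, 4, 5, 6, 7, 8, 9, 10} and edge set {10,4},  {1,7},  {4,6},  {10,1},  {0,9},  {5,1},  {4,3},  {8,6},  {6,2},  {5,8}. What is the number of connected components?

2

Component: {0, 9}
Component: {1, 2, 3, 4, 5, 6, 7, 8, 10}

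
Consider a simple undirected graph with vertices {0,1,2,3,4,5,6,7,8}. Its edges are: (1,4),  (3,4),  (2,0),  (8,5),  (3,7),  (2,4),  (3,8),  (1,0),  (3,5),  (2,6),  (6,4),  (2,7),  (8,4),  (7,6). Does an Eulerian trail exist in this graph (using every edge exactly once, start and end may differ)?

No

Degrees: 0:2, 1:2, 2:4, 3:4, 4:5, 5:2, 6:3, 7:3, 8:3
Odd-degree vertices: 4, 6, 7, 8 (4 total).
With 4 odd-degree vertices (more than two), no single trail can use every edge.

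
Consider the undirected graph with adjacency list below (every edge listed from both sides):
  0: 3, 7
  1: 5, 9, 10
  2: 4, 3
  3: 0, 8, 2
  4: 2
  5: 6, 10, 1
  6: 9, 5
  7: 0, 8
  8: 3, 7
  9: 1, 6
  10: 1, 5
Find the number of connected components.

Component: {1, 5, 6, 9, 10}
Component: {0, 2, 3, 4, 7, 8}

2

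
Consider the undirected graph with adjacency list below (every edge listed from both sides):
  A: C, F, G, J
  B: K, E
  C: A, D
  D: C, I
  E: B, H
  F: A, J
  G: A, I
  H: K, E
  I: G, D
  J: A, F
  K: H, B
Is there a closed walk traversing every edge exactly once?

Degrees: A:4, B:2, C:2, D:2, E:2, F:2, G:2, H:2, I:2, J:2, K:2
All degrees are even, but the edges lie in more than one component, so no single closed walk can cover them all.

No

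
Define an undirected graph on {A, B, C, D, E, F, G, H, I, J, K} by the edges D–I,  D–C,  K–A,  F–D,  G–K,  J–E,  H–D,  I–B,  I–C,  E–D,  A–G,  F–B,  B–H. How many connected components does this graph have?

Component: {A, G, K}
Component: {B, C, D, E, F, H, I, J}

2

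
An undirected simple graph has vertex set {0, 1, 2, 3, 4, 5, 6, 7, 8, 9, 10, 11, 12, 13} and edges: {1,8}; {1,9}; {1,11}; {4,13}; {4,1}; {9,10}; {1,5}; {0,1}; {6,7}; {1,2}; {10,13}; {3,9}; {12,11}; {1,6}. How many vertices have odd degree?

8

Degrees: 0:1, 1:8, 2:1, 3:1, 4:2, 5:1, 6:2, 7:1, 8:1, 9:3, 10:2, 11:2, 12:1, 13:2
Odd-degree vertices: 0, 2, 3, 5, 7, 8, 9, 12.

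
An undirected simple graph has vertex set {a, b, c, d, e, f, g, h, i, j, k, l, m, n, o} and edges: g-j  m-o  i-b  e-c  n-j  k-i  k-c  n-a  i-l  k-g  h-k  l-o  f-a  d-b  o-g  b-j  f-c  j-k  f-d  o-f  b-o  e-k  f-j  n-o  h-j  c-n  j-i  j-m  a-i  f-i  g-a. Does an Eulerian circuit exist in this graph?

Degrees: a:4, b:4, c:4, d:2, e:2, f:6, g:4, h:2, i:6, j:8, k:6, l:2, m:2, n:4, o:6
Every vertex has even degree and the edges form a single connected piece, so an Eulerian circuit exists.

Yes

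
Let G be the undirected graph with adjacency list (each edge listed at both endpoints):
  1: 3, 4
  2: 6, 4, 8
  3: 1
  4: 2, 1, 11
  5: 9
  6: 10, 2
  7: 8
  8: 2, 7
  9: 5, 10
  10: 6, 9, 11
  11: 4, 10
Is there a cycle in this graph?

Yes

|V| = 11, |E| = 11, number of components = 1.
One cycle is 4-11-10-6-2-4.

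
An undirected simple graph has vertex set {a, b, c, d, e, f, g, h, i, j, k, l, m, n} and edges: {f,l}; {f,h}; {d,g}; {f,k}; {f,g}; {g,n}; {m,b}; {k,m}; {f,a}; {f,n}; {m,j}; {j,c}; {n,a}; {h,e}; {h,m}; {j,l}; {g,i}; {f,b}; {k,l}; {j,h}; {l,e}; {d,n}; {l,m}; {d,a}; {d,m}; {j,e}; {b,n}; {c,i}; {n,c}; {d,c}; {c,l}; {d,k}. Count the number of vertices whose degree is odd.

6

Degrees: a:3, b:3, c:5, d:6, e:3, f:7, g:4, h:4, i:2, j:5, k:4, l:6, m:6, n:6
Odd-degree vertices: a, b, c, e, f, j.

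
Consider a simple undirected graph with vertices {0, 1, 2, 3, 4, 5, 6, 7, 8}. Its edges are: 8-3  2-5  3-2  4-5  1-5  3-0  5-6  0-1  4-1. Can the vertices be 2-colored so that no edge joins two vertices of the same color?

No

4-1-5-4 is an odd cycle (length 3), and a bipartite graph can contain only even cycles.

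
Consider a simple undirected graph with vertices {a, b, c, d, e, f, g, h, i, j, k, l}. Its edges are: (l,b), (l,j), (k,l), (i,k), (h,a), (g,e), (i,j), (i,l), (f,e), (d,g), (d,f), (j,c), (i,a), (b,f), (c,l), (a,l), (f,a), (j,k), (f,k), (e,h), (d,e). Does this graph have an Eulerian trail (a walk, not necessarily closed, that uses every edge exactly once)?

Degrees: a:4, b:2, c:2, d:3, e:4, f:5, g:2, h:2, i:4, j:4, k:4, l:6
Odd-degree vertices: d, f (2 total).
With 2 odd-degree vertices and all edges in one connected piece, an Eulerian trail exists (from d to f).

Yes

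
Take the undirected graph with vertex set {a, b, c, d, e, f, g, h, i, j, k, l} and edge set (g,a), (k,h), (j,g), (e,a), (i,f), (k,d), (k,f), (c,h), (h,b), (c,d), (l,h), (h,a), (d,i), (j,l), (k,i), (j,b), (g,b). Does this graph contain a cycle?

The graph has 12 vertices, 17 edges, and 1 connected component.
Since 17 > 12 - 1, a cycle must exist; for instance h-k-d-c-h.

Yes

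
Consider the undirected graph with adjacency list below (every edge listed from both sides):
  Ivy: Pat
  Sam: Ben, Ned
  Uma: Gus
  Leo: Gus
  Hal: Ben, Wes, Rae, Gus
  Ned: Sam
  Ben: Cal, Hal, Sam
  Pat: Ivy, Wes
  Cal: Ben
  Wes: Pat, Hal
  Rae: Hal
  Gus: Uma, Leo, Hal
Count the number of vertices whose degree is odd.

8

Degrees: Ivy:1, Sam:2, Uma:1, Leo:1, Hal:4, Ned:1, Ben:3, Pat:2, Cal:1, Wes:2, Rae:1, Gus:3
Odd-degree vertices: Ivy, Uma, Leo, Ned, Ben, Cal, Rae, Gus.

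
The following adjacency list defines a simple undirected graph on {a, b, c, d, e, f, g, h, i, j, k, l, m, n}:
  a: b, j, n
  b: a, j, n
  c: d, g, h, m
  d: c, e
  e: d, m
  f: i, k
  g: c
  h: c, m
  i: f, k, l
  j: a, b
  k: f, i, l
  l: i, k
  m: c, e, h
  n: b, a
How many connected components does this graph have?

3

Component: {a, b, j, n}
Component: {f, i, k, l}
Component: {c, d, e, g, h, m}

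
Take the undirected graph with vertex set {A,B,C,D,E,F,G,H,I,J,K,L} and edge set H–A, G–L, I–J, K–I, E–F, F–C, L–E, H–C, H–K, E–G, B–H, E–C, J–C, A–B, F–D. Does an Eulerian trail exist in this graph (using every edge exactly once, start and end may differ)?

Yes

Degrees: A:2, B:2, C:4, D:1, E:4, F:3, G:2, H:4, I:2, J:2, K:2, L:2
Odd-degree vertices: D, F (2 total).
The non-isolated vertices are connected and exactly 2 have odd degree, so an Eulerian trail exists (from D to F).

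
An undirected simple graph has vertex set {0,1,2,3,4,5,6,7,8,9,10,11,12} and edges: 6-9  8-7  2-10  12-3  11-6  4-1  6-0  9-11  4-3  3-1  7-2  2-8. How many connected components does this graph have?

4

Component: {5}
Component: {0, 6, 9, 11}
Component: {1, 3, 4, 12}
Component: {2, 7, 8, 10}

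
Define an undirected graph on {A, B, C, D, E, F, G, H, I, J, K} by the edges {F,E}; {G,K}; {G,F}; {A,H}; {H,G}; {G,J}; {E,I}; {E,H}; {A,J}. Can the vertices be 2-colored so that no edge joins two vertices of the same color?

Partition the vertices as {B, C, D, F, H, I, J, K} vs {A, E, G}. Each listed edge has one endpoint in each part, so the graph is bipartite.

Yes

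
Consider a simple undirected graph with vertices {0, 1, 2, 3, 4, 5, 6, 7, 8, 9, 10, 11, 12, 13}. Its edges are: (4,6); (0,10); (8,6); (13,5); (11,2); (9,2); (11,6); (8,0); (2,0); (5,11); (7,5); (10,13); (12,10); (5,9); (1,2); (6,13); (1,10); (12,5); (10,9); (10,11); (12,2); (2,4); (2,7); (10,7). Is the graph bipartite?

6-8-0-10-13-6 is an odd cycle (length 5), and a bipartite graph can contain only even cycles.

No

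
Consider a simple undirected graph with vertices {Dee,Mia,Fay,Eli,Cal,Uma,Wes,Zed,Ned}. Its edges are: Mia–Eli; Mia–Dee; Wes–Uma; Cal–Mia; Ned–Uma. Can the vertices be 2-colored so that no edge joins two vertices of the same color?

A valid 2-coloring puts {Mia, Fay, Wes, Zed, Ned} on one side and {Dee, Eli, Cal, Uma} on the other; every edge crosses between the two sides.

Yes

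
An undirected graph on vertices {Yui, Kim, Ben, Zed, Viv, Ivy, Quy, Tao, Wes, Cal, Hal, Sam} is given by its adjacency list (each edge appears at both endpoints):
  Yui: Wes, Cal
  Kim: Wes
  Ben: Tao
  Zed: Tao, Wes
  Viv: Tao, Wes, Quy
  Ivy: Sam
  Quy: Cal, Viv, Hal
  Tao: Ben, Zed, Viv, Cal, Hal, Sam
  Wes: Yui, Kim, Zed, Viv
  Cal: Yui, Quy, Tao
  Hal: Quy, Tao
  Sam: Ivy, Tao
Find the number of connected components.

Component: {Yui, Kim, Ben, Zed, Viv, Ivy, Quy, Tao, Wes, Cal, Hal, Sam}

1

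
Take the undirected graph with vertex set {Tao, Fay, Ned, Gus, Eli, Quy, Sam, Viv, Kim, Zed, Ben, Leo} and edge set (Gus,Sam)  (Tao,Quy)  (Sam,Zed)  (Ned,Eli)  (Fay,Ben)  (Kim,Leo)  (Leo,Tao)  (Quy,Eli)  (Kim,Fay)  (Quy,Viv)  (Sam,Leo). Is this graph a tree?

The graph has 12 vertices and 11 edges.
It is connected with exactly 11 edges, hence acyclic — it is a tree.

Yes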